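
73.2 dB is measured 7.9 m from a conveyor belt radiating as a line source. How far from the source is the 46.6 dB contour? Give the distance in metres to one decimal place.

3611.0 m

For a line source L₁ − L₂ = 10·log₁₀(r₂/r₁), so r₂ = r₁·10^((L₁−L₂)/10).
r₂ = 7.9·10^((73.2−46.6)/10) = 7.9·10^(26.6/10) = 3611.00 m.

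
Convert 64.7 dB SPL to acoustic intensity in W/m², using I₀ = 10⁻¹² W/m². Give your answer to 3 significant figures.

L = 10·log₁₀(I/I₀) ⇒ I = I₀·10^(L/10) = 10⁻¹² × 10^6.47.

2.95e-06 W/m²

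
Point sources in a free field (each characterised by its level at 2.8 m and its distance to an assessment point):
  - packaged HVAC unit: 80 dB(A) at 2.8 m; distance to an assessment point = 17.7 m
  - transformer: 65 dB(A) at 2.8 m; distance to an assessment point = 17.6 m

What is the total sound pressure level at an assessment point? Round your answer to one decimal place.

Propagate each source to the receiver with L = L_ref − 20·log₁₀(r/r_ref), then add intensities.
packaged HVAC unit: 80 − 20·log₁₀(17.7/2.8) = 80 − 16.02 = 63.98 dB(A).
transformer: 65 − 20·log₁₀(17.6/2.8) = 65 − 15.97 = 49.03 dB(A).
Σ 10^(L/10) = 2.583e+06 → L_total = 10·log₁₀(2.583e+06) = 64.12 dB(A).

64.1 dB(A)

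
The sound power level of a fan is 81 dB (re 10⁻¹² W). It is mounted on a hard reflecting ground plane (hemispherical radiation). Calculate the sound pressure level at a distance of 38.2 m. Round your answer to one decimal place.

41.4 dB

Free-field hemispherical radiation: L_p = L_w − 10·log₁₀(2π·r²), r = 38.2 m.
2π·r² = 9169 m², 10·log₁₀ of that is 39.623 dB.
L_p = 81 − 39.623 = 41.38 dB.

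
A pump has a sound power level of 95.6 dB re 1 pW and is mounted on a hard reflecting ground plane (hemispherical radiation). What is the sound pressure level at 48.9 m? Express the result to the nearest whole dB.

The power spreads over a hemisphere of area 2π·r², so L_p = L_w − 10·log₁₀(2π·r²).
2π·r² = 1.502e+04 m², 10·log₁₀ of that is 41.768 dB.
L_p = 95.6 − 41.768 = 53.83 dB.

54 dB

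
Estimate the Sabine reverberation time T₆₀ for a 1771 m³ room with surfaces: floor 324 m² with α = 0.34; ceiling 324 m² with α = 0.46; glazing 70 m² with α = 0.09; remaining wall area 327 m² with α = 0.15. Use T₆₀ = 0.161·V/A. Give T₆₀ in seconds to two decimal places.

Total absorption A = 324·0.34 + 324·0.46 + 70·0.09 + 327·0.15 = 314.55 m² sabins.
T₆₀ = 0.161 × 1771 / 314.55 = 0.906 s.

0.91 s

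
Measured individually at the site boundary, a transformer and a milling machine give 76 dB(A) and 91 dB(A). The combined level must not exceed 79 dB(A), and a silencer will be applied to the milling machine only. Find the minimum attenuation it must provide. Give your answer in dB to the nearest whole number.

15 dB

Fixed contribution from the other source: Σ 10^(L/10) = 10^(76/10) = 3.981e+07 (76.00 dB(A)).
To meet 79 dB(A) overall, the treated milling machine may contribute at most 10^(79/10) − 3.981e+07 = 3.962e+07, i.e. 75.98 dB(A).
So the milling machine must be reduced from 91 to 75.98 dB(A): IL = 15.02 dB.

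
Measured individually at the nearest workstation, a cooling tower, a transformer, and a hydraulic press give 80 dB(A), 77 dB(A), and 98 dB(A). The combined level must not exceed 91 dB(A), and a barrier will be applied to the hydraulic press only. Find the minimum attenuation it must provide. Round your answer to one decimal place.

Fixed contribution from the other sources: Σ 10^(L/10) = 10^(80/10) + 10^(77/10) = 1.501e+08 (81.76 dB(A)).
The limit corresponds to 10^(91/10) = 1.259e+09; subtracting the fixed part leaves 1.109e+09 for the hydraulic press, i.e. 90.45 dB(A).
Required insertion loss = 98 − 90.45 = 7.55 dB.

7.6 dB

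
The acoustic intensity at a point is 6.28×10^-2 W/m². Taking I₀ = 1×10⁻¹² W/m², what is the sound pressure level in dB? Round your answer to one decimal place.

Dividing by I₀ shifts the exponent by 12: I/I₀ = 6.28×10^10.
L = 10·(0.7980 + 10) = 107.98 dB.

108.0 dB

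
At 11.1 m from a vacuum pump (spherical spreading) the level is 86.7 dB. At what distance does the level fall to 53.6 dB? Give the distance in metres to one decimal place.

Point-source spreading drops the level by 20·log₁₀(r₂/r₁); inverting, r₂/r₁ = 10^(ΔL/20).
r₂ = 11.1·10^((86.7−53.6)/20) = 11.1·10^(33.1/20) = 501.56 m.

501.6 m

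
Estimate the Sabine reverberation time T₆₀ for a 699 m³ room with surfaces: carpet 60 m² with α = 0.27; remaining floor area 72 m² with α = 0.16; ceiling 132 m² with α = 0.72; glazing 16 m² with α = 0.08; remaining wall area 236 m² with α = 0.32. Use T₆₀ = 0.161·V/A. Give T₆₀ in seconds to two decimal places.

0.56 s

Summing Sᵢαᵢ: 60·0.27 + 72·0.16 + 132·0.72 + 16·0.08 + 236·0.32 = 199.56 m².
T₆₀ = 0.161·V/A = 0.161·699/199.56 = 0.564 s.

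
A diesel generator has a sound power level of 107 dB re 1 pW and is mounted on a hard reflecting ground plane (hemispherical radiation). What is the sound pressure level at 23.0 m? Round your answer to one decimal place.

71.8 dB

L_p = L_w − 10·log₁₀(2π·r²) with r = 23.0 m.
2π·r² = 3324 m², 10·log₁₀ of that is 35.216 dB.
L_p = 107 − 35.216 = 71.78 dB.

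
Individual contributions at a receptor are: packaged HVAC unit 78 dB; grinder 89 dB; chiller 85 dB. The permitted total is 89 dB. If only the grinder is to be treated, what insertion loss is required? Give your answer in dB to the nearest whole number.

The untreated sources together contribute 10^(78/10) + 10^(85/10) = 3.793e+08, i.e. 85.79 dB.
To meet 89 dB overall, the treated grinder may contribute at most 10^(89/10) − 3.793e+08 = 4.150e+08, i.e. 86.18 dB.
Required insertion loss = 89 − 86.18 = 2.82 dB.

3 dB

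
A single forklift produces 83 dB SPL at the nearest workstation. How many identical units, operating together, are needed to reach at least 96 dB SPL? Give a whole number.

20

Need L₁ + 10·log₁₀ N ≥ 96, i.e. log₁₀ N ≥ 1.30.
N ≥ 10^(13.0/10) = 19.953, so N = 20.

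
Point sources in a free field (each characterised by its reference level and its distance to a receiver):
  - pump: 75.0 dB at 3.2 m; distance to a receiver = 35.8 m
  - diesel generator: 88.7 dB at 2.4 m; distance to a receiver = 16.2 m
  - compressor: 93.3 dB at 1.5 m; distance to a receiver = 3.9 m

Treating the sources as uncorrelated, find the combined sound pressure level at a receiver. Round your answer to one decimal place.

First find each source's level at the receiver (point-source: −20·log₁₀(r/r_ref)), then combine on an intensity basis.
pump: 75.0 − 20·log₁₀(35.8/3.2) = 75.0 − 20.97 = 54.03 dB.
diesel generator: 88.7 − 20·log₁₀(16.2/2.4) = 88.7 − 16.59 = 72.11 dB.
compressor: 93.3 − 20·log₁₀(3.9/1.5) = 93.3 − 8.30 = 85.00 dB.
Σ 10^(L/10) = 3.328e+08 → L_total = 10·log₁₀(3.328e+08) = 85.22 dB.

85.2 dB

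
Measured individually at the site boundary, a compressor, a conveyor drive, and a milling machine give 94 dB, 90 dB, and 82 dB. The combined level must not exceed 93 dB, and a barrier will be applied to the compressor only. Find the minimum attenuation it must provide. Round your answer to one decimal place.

Everything except the compressor sums to 10^(90/10) + 10^(82/10) = 1.158e+09 in linear terms, 90.64 dB.
The limit corresponds to 10^(93/10) = 1.995e+09; subtracting the fixed part leaves 8.368e+08 for the compressor, i.e. 89.23 dB.
So the compressor must be reduced from 94 to 89.23 dB: IL = 4.77 dB.

4.8 dB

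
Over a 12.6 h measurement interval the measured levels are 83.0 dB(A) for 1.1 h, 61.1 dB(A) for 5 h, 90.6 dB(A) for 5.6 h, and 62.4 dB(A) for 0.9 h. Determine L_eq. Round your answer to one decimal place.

The energy average is taken in the linear domain: L_eq = 10·log₁₀[(Σ tᵢ·10^(Lᵢ/10))/T], T = 12.6 h.
Σ tᵢ·10^(Lᵢ/10) = 1.1·10^(83.0/10) + 5·10^(61.1/10) + 5.6·10^(90.6/10) + 0.9·10^(62.4/10) = 6.657e+09.
L_eq = 10·log₁₀(6.657e+09/12.6) = 87.23 dB(A).

87.2 dB(A)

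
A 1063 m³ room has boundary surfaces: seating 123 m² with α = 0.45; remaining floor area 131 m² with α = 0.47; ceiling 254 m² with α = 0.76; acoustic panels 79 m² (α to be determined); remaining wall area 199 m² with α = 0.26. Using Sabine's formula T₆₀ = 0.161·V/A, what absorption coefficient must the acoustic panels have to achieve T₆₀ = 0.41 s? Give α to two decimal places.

From T₆₀ = 0.161·V/A, the target T₆₀ = 0.41 s needs A = 0.161·1063/0.41 = 417.42 m².
Absorption from the other surfaces = 123·0.45 + 131·0.47 + 254·0.76 + 199·0.26 = 361.70 m², so the acoustic panels must supply 55.72 m² over 79 m².
α = 55.72/79 = 0.705.

0.71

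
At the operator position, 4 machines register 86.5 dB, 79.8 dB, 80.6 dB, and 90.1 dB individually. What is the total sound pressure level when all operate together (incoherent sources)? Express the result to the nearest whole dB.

92 dB

Incoherent sources combine by intensity addition: L_total = 10·log₁₀(Σ 10^(L_i/10)).
Σ 10^(L/10) = 10^(86.5/10) + 10^(79.8/10) + 10^(80.6/10) + 10^(90.1/10) = 1.680e+09.
L_total = 10·log₁₀(1.680e+09) = 92.25 dB.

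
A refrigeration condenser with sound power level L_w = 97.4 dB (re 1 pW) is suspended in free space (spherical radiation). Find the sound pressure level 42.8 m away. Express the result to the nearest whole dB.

54 dB

Free-field spherical radiation: L_p = L_w − 10·log₁₀(4π·r²), r = 42.8 m.
4π·r² = 2.302e+04 m², 10·log₁₀ of that is 43.621 dB.
L_p = 97.4 − 43.621 = 53.78 dB.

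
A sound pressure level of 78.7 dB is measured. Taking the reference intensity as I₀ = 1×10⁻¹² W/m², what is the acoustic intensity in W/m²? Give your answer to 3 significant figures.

L = 10·log₁₀(I/I₀) ⇒ I = I₀·10^(L/10) = 10⁻¹² × 10^7.87.

7.41e-05 W/m²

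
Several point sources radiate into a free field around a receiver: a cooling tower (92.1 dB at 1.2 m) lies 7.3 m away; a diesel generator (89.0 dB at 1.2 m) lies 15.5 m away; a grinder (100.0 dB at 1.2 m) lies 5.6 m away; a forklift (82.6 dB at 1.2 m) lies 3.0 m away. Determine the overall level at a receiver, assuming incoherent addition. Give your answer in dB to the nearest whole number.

First find each source's level at the receiver (point-source: −20·log₁₀(r/r_ref)), then combine on an intensity basis.
cooling tower: 92.1 − 20·log₁₀(7.3/1.2) = 92.1 − 15.68 = 76.42 dB.
diesel generator: 89.0 − 20·log₁₀(15.5/1.2) = 89.0 − 22.22 = 66.78 dB.
grinder: 100.0 − 20·log₁₀(5.6/1.2) = 100.0 − 13.38 = 86.62 dB.
forklift: 82.6 − 20·log₁₀(3.0/1.2) = 82.6 − 7.96 = 74.64 dB.
Σ 10^(L/10) = 5.369e+08 → L_total = 10·log₁₀(5.369e+08) = 87.30 dB.

87 dB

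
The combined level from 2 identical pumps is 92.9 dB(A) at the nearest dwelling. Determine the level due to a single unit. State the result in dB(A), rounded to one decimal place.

2 equal contributions raise the level by 10·log₁₀ 2 = 3.010 dB, so each unit alone gives 92.9 − 3.010.

89.9 dB(A)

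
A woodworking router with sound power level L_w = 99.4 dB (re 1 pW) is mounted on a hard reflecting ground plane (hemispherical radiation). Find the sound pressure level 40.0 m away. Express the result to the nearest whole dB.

59 dB

L_p = L_w − 10·log₁₀(2π·r²) with r = 40.0 m.
2π·r² = 1.005e+04 m², 10·log₁₀ of that is 40.023 dB.
L_p = 99.4 − 40.023 = 59.38 dB.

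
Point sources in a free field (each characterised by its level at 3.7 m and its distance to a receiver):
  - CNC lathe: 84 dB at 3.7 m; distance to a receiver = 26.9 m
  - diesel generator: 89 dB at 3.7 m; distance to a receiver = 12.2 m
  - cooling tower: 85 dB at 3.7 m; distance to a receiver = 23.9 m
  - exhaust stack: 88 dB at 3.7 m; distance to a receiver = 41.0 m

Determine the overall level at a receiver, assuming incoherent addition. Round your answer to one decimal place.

79.6 dB

Propagate each source to the receiver with L = L_ref − 20·log₁₀(r/r_ref), then add intensities.
CNC lathe: 84 − 20·log₁₀(26.9/3.7) = 84 − 17.23 = 66.77 dB.
diesel generator: 89 − 20·log₁₀(12.2/3.7) = 89 − 10.36 = 78.64 dB.
cooling tower: 85 − 20·log₁₀(23.9/3.7) = 85 − 16.20 = 68.80 dB.
exhaust stack: 88 − 20·log₁₀(41.0/3.7) = 88 − 20.89 = 67.11 dB.
Σ 10^(L/10) = 9.053e+07 → L_total = 10·log₁₀(9.053e+07) = 79.57 dB.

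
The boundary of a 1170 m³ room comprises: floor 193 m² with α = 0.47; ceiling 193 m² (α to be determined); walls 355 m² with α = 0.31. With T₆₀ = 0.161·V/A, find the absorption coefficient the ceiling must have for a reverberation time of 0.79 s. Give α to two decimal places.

From T₆₀ = 0.161·V/A, the target T₆₀ = 0.79 s needs A = 0.161·1170/0.79 = 238.44 m².
Absorption from the other surfaces = 193·0.47 + 355·0.31 = 200.76 m², so the ceiling must supply 37.68 m² over 193 m².
α = 37.68/193 = 0.195.

0.20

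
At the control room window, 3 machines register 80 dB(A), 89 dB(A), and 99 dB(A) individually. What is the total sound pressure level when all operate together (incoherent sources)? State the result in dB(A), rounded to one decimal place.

Incoherent sources combine by intensity addition: L_total = 10·log₁₀(Σ 10^(L_i/10)).
Σ 10^(L/10) = 10^(80/10) + 10^(89/10) + 10^(99/10) = 8.838e+09.
L_total = 10·log₁₀(8.838e+09) = 99.46 dB(A).

99.5 dB(A)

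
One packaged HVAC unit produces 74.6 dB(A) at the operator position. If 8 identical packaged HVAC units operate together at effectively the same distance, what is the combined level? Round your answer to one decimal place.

With 8 equal, uncorrelated contributions the intensity is 8× that of one unit, giving a rise of 10·log₁₀ 8.
L_total = 74.6 + 10·log₁₀(8) = 74.6 + 9.031 = 83.63 dB(A).

83.6 dB(A)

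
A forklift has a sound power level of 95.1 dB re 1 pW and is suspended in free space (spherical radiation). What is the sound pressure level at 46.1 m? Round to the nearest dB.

Free-field spherical radiation: L_p = L_w − 10·log₁₀(4π·r²), r = 46.1 m.
4π·r² = 2.671e+04 m², 10·log₁₀ of that is 44.266 dB.
L_p = 95.1 − 44.266 = 50.83 dB.

51 dB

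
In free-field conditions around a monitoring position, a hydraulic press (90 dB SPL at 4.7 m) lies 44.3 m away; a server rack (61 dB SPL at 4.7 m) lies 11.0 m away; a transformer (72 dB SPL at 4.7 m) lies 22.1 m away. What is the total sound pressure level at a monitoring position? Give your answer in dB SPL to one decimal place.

70.9 dB SPL

First find each source's level at the receiver (point-source: −20·log₁₀(r/r_ref)), then combine on an intensity basis.
hydraulic press: 90 − 20·log₁₀(44.3/4.7) = 90 − 19.49 = 70.51 dB SPL.
server rack: 61 − 20·log₁₀(11.0/4.7) = 61 − 7.39 = 53.61 dB SPL.
transformer: 72 − 20·log₁₀(22.1/4.7) = 72 − 13.45 = 58.55 dB SPL.
Σ 10^(L/10) = 1.220e+07 → L_total = 10·log₁₀(1.220e+07) = 70.86 dB SPL.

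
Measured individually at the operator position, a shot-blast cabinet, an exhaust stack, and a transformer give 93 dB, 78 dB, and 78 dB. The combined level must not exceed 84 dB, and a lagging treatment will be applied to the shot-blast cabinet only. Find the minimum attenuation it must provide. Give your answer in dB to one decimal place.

12.0 dB

Everything except the shot-blast cabinet sums to 10^(78/10) + 10^(78/10) = 1.262e+08 in linear terms, 81.01 dB.
To meet 84 dB overall, the treated shot-blast cabinet may contribute at most 10^(84/10) − 1.262e+08 = 1.250e+08, i.e. 80.97 dB.
Required insertion loss = 93 − 80.97 = 12.03 dB.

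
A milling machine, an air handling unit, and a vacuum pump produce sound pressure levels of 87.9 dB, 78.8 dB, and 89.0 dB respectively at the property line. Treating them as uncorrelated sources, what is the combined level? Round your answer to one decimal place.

Incoherent sources combine by intensity addition: L_total = 10·log₁₀(Σ 10^(L_i/10)).
Σ 10^(L/10) = 10^(87.9/10) + 10^(78.8/10) + 10^(89.0/10) = 1.487e+09.
L_total = 10·log₁₀(1.487e+09) = 91.72 dB.

91.7 dB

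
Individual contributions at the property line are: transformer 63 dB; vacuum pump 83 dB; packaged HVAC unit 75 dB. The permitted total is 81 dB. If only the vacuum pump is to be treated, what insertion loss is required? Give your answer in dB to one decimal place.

Fixed contribution from the other sources: Σ 10^(L/10) = 10^(63/10) + 10^(75/10) = 3.362e+07 (75.27 dB).
To meet 81 dB overall, the treated vacuum pump may contribute at most 10^(81/10) − 3.362e+07 = 9.227e+07, i.e. 79.65 dB.
Required insertion loss = 83 − 79.65 = 3.35 dB.

3.3 dB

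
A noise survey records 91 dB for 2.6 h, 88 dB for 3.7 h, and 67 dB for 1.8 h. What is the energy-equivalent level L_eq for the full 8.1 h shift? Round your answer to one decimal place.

Weight each interval's intensity by its duration and average over T = 8.1 h:
Σ tᵢ·10^(Lᵢ/10) = 2.6·10^(91/10) + 3.7·10^(88/10) + 1.8·10^(67/10) = 5.617e+09.
L_eq = 10·log₁₀(5.617e+09/8.1) = 88.41 dB.

88.4 dB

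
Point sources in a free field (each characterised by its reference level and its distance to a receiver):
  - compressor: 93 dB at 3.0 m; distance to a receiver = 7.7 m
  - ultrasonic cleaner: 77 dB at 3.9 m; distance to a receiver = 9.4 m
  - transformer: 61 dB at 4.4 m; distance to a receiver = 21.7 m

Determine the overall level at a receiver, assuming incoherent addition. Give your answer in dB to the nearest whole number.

Apply inverse-square spreading to bring every level to the receiver, then sum 10^(L/10).
compressor: 93 − 20·log₁₀(7.7/3.0) = 93 − 8.19 = 84.81 dB.
ultrasonic cleaner: 77 − 20·log₁₀(9.4/3.9) = 77 − 7.64 = 69.36 dB.
transformer: 61 − 20·log₁₀(21.7/4.4) = 61 − 13.86 = 47.14 dB.
Σ 10^(L/10) = 3.116e+08 → L_total = 10·log₁₀(3.116e+08) = 84.94 dB.

85 dB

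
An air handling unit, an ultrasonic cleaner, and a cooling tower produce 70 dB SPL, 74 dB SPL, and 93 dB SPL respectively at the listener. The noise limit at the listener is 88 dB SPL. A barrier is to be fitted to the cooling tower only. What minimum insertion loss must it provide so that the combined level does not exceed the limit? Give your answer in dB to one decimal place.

Fixed contribution from the other sources: Σ 10^(L/10) = 10^(70/10) + 10^(74/10) = 3.512e+07 (75.46 dB SPL).
To meet 88 dB SPL overall, the treated cooling tower may contribute at most 10^(88/10) − 3.512e+07 = 5.958e+08, i.e. 87.75 dB SPL.
So the cooling tower must be reduced from 93 to 87.75 dB SPL: IL = 5.25 dB.

5.2 dB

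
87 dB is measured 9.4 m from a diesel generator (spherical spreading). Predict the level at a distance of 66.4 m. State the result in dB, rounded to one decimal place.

Spherical spreading from a point source gives a 20·log₁₀(r₂/r₁) drop.
L₂ = 87 − 20·log₁₀(66.4/9.4) = 87 − 16.981 = 70.02 dB.

70.0 dB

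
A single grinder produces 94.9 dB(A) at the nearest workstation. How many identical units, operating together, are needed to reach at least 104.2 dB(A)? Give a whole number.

9

The shortfall is 104.2 − 94.9 = 9.3 dB, and N units add 10·log₁₀ N, so need 10·log₁₀ N ≥ 9.3.
N ≥ 10^(9.3/10) = 8.511, so N = 9.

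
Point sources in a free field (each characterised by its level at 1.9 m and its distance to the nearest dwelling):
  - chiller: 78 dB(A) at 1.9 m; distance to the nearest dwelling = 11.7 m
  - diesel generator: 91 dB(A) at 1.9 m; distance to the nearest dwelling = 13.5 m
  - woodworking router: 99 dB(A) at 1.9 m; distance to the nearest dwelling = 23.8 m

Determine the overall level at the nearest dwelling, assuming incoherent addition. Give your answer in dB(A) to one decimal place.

78.9 dB(A)

Propagate each source to the receiver with L = L_ref − 20·log₁₀(r/r_ref), then add intensities.
chiller: 78 − 20·log₁₀(11.7/1.9) = 78 − 15.79 = 62.21 dB(A).
diesel generator: 91 − 20·log₁₀(13.5/1.9) = 91 − 17.03 = 73.97 dB(A).
woodworking router: 99 − 20·log₁₀(23.8/1.9) = 99 − 21.96 = 77.04 dB(A).
Σ 10^(L/10) = 7.722e+07 → L_total = 10·log₁₀(7.722e+07) = 78.88 dB(A).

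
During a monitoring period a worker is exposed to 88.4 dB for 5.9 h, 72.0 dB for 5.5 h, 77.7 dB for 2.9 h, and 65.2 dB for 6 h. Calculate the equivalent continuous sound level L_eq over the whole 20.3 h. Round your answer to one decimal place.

83.3 dB

Weight each interval's intensity by its duration and average over T = 20.3 h:
Σ tᵢ·10^(Lᵢ/10) = 5.9·10^(88.4/10) + 5.5·10^(72.0/10) + 2.9·10^(77.7/10) + 6·10^(65.2/10) = 4.360e+09.
L_eq = 10·log₁₀(4.360e+09/20.3) = 83.32 dB.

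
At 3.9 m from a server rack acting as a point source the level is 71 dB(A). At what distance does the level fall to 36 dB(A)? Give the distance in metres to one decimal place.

219.3 m

For a point source L₁ − L₂ = 20·log₁₀(r₂/r₁), so r₂ = r₁·10^((L₁−L₂)/20).
r₂ = 3.9·10^((71−36)/20) = 3.9·10^(35.0/20) = 219.31 m.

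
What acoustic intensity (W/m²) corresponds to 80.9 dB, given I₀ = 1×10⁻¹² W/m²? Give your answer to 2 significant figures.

I = I₀·10^(L/10) = 10⁻¹² × 10^(80.9/10) = 10^(-3.910).

0.00012 W/m²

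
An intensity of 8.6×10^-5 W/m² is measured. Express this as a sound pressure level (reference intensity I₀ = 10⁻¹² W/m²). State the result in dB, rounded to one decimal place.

I/I₀ = 8.6×10^-5/10⁻¹² = 8.6×10^7, and L = 10·log₁₀(I/I₀).
L = 10·(0.9345 + 7) = 79.34 dB.

79.3 dB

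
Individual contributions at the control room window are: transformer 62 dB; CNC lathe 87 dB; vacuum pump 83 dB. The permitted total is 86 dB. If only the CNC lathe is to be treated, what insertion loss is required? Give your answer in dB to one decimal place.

4.1 dB

The untreated sources together contribute 10^(62/10) + 10^(83/10) = 2.011e+08, i.e. 83.03 dB.
To meet 86 dB overall, the treated CNC lathe may contribute at most 10^(86/10) − 2.011e+08 = 1.970e+08, i.e. 82.94 dB.
Required insertion loss = 87 − 82.94 = 4.06 dB.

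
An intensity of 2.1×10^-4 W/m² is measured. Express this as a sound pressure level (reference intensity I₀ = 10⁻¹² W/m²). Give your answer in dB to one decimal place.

83.2 dB

L = 10·log₁₀(I/I₀) = 10·log₁₀(2.1×10^-4/10⁻¹²) = 10·log₁₀(2.1×10^8).
L = 10·(0.3222 + 8) = 83.22 dB.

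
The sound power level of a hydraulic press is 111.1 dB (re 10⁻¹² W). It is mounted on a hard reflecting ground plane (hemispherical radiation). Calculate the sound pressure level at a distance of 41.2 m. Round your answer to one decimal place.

L_p = L_w − 10·log₁₀(2π·r²) with r = 41.2 m.
2π·r² = 1.067e+04 m², 10·log₁₀ of that is 40.280 dB.
L_p = 111.1 − 40.280 = 70.82 dB.

70.8 dB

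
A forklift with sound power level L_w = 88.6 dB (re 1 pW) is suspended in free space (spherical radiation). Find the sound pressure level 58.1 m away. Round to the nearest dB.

L_p = L_w − 10·log₁₀(4π·r²) with r = 58.1 m.
4π·r² = 4.242e+04 m², 10·log₁₀ of that is 46.276 dB.
L_p = 88.6 − 46.276 = 42.32 dB.

42 dB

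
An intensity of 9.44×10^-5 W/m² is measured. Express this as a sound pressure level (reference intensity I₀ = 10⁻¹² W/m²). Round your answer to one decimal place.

L = 10·log₁₀(I/I₀) = 10·log₁₀(9.44×10^-5/10⁻¹²) = 10·log₁₀(9.44×10^7).
L = 10·(0.9750 + 7) = 79.75 dB.

79.7 dB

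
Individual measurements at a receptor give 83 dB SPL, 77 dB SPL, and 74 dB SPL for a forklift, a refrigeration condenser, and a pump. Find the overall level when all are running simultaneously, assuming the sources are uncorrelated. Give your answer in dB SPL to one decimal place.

84.4 dB SPL

For uncorrelated sources the intensities add, so convert each level to linear form, sum, and take 10·log₁₀ of the total.
Σ 10^(L/10) = 10^(83/10) + 10^(77/10) + 10^(74/10) = 2.748e+08.
L_total = 10·log₁₀(2.748e+08) = 84.39 dB SPL.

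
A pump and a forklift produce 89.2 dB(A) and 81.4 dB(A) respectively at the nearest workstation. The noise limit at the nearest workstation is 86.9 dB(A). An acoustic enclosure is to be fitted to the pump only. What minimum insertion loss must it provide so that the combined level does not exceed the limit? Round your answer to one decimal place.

The untreated sources together contribute 10^(81.4/10) = 1.380e+08, i.e. 81.40 dB(A).
The limit corresponds to 10^(86.9/10) = 4.898e+08; subtracting the fixed part leaves 3.517e+08 for the pump, i.e. 85.46 dB(A).
So the pump must be reduced from 89.2 to 85.46 dB(A): IL = 3.74 dB.

3.7 dB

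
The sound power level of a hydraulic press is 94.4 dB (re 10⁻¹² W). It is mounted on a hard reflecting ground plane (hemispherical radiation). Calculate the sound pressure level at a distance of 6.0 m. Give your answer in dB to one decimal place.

The power spreads over a hemisphere of area 2π·r², so L_p = L_w − 10·log₁₀(2π·r²).
2π·r² = 226.2 m², 10·log₁₀ of that is 23.545 dB.
L_p = 94.4 − 23.545 = 70.86 dB.

70.9 dB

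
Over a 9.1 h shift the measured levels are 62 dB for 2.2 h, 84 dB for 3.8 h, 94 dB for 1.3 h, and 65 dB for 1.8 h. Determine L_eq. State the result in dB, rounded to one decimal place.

86.7 dB

Weight each interval's intensity by its duration and average over T = 9.1 h:
Σ tᵢ·10^(Lᵢ/10) = 2.2·10^(62/10) + 3.8·10^(84/10) + 1.3·10^(94/10) + 1.8·10^(65/10) = 4.229e+09.
L_eq = 10·log₁₀(4.229e+09/9.1) = 86.67 dB.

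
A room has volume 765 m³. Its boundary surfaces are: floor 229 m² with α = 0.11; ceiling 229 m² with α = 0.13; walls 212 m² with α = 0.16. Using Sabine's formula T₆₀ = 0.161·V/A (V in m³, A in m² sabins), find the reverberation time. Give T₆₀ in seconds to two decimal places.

1.39 s

Summing Sᵢαᵢ: 229·0.11 + 229·0.13 + 212·0.16 = 88.88 m².
T₆₀ = 0.161·V/A = 0.161·765/88.88 = 1.386 s.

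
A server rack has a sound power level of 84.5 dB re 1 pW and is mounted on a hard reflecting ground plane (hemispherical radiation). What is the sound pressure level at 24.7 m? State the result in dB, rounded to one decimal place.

48.7 dB

Free-field hemispherical radiation: L_p = L_w − 10·log₁₀(2π·r²), r = 24.7 m.
2π·r² = 3833 m², 10·log₁₀ of that is 35.836 dB.
L_p = 84.5 − 35.836 = 48.66 dB.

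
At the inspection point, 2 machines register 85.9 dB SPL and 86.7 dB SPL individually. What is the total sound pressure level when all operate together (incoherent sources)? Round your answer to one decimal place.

Incoherent sources combine by intensity addition: L_total = 10·log₁₀(Σ 10^(L_i/10)).
Σ 10^(L/10) = 10^(85.9/10) + 10^(86.7/10) = 8.568e+08.
L_total = 10·log₁₀(8.568e+08) = 89.33 dB SPL.

89.3 dB SPL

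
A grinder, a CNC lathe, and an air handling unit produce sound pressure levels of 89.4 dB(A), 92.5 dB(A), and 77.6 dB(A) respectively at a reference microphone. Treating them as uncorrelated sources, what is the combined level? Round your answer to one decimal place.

94.3 dB(A)

Incoherent sources combine by intensity addition: L_total = 10·log₁₀(Σ 10^(L_i/10)).
Σ 10^(L/10) = 10^(89.4/10) + 10^(92.5/10) + 10^(77.6/10) = 2.707e+09.
L_total = 10·log₁₀(2.707e+09) = 94.32 dB(A).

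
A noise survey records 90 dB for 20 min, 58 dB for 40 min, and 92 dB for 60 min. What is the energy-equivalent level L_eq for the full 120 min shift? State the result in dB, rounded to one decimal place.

The energy average is taken in the linear domain: L_eq = 10·log₁₀[(Σ tᵢ·10^(Lᵢ/10))/T], T = 120 min.
Σ tᵢ·10^(Lᵢ/10) = 20·10^(90/10) + 40·10^(58/10) + 60·10^(92/10) = 1.151e+11.
L_eq = 10·log₁₀(1.151e+11/120) = 89.82 dB.

89.8 dB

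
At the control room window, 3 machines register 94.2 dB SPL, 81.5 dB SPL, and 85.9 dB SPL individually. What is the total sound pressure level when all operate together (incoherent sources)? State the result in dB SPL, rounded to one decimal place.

95.0 dB SPL

Incoherent sources combine by intensity addition: L_total = 10·log₁₀(Σ 10^(L_i/10)).
Σ 10^(L/10) = 10^(94.2/10) + 10^(81.5/10) + 10^(85.9/10) = 3.161e+09.
L_total = 10·log₁₀(3.161e+09) = 95.00 dB SPL.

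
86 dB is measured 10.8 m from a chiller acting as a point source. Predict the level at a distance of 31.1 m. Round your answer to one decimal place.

Spherical spreading from a point source gives a 20·log₁₀(r₂/r₁) drop.
L₂ = 86 − 20·log₁₀(31.1/10.8) = 86 − 9.187 = 76.81 dB.

76.8 dB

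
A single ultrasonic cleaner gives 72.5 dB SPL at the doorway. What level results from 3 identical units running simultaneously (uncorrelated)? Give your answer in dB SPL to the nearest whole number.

77 dB SPL

With 3 equal, uncorrelated contributions the intensity is 3× that of one unit, giving a rise of 10·log₁₀ 3.
L_total = 72.5 + 10·log₁₀(3) = 72.5 + 4.771 = 77.27 dB SPL.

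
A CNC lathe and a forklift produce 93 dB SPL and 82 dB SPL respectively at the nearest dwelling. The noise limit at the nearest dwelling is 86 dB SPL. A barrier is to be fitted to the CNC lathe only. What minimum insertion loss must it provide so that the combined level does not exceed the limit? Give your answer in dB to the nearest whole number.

The untreated sources together contribute 10^(82/10) = 1.585e+08, i.e. 82.00 dB SPL.
To meet 86 dB SPL overall, the treated CNC lathe may contribute at most 10^(86/10) − 1.585e+08 = 2.396e+08, i.e. 83.80 dB SPL.
So the CNC lathe must be reduced from 93 to 83.80 dB SPL: IL = 9.20 dB.

9 dB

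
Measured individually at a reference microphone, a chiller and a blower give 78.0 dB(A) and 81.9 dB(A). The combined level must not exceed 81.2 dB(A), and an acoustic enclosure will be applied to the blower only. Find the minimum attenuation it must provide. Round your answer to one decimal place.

3.5 dB

Everything except the blower sums to 10^(78.0/10) = 6.310e+07 in linear terms, 78.00 dB(A).
To meet 81.2 dB(A) overall, the treated blower may contribute at most 10^(81.2/10) − 6.310e+07 = 6.873e+07, i.e. 78.37 dB(A).
Required insertion loss = 81.9 − 78.37 = 3.53 dB.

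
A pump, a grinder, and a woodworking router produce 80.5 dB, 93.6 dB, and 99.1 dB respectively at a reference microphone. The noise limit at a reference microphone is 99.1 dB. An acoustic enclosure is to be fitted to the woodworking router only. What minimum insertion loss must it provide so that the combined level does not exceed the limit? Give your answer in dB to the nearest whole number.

2 dB

The untreated sources together contribute 10^(80.5/10) + 10^(93.6/10) = 2.403e+09, i.e. 93.81 dB.
To meet 99.1 dB overall, the treated woodworking router may contribute at most 10^(99.1/10) − 2.403e+09 = 5.725e+09, i.e. 97.58 dB.
So the woodworking router must be reduced from 99.1 to 97.58 dB: IL = 1.52 dB.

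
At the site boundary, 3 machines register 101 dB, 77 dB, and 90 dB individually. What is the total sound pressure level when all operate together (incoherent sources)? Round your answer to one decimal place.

101.3 dB

Incoherent sources combine by intensity addition: L_total = 10·log₁₀(Σ 10^(L_i/10)).
Σ 10^(L/10) = 10^(101/10) + 10^(77/10) + 10^(90/10) = 1.364e+10.
L_total = 10·log₁₀(1.364e+10) = 101.35 dB.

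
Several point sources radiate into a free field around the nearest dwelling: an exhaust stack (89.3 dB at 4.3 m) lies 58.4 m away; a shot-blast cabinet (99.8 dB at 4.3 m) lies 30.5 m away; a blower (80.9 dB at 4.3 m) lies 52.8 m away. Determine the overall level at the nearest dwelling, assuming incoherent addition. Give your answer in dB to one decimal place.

Propagate each source to the receiver with L = L_ref − 20·log₁₀(r/r_ref), then add intensities.
exhaust stack: 89.3 − 20·log₁₀(58.4/4.3) = 89.3 − 22.66 = 66.64 dB.
shot-blast cabinet: 99.8 − 20·log₁₀(30.5/4.3) = 99.8 − 17.02 = 82.78 dB.
blower: 80.9 − 20·log₁₀(52.8/4.3) = 80.9 − 21.78 = 59.12 dB.
Σ 10^(L/10) = 1.952e+08 → L_total = 10·log₁₀(1.952e+08) = 82.91 dB.

82.9 dB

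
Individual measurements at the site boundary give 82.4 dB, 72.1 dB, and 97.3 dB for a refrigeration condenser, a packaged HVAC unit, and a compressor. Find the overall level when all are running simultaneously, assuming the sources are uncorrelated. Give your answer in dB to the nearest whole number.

97 dB

For uncorrelated sources the intensities add, so convert each level to linear form, sum, and take 10·log₁₀ of the total.
Σ 10^(L/10) = 10^(82.4/10) + 10^(72.1/10) + 10^(97.3/10) = 5.560e+09.
L_total = 10·log₁₀(5.560e+09) = 97.45 dB.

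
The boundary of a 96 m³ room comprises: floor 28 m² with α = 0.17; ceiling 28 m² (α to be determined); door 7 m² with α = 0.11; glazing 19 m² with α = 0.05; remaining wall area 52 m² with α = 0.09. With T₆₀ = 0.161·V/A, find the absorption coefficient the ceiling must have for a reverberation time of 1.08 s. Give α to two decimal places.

0.11

From T₆₀ = 0.161·V/A, the target T₆₀ = 1.08 s needs A = 0.161·96/1.08 = 14.31 m².
Absorption from the other surfaces = 28·0.17 + 7·0.11 + 19·0.05 + 52·0.09 = 11.16 m², so the ceiling must supply 3.15 m² over 28 m².
α = 3.15/28 = 0.113.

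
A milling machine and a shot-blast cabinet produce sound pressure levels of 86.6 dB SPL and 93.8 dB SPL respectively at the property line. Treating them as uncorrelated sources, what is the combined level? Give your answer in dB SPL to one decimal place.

Incoherent sources combine by intensity addition: L_total = 10·log₁₀(Σ 10^(L_i/10)).
Σ 10^(L/10) = 10^(86.6/10) + 10^(93.8/10) = 2.856e+09.
L_total = 10·log₁₀(2.856e+09) = 94.56 dB SPL.

94.6 dB SPL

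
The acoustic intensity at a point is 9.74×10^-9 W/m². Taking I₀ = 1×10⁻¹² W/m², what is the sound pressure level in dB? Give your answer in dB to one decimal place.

39.9 dB

L = 10·log₁₀(I/I₀) = 10·log₁₀(9.74×10^-9/10⁻¹²) = 10·log₁₀(9.74×10^3).
L = 10·(0.9886 + 3) = 39.89 dB.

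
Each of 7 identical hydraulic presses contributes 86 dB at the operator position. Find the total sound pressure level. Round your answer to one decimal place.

With 7 equal, uncorrelated contributions the intensity is 7× that of one unit, giving a rise of 10·log₁₀ 7.
L_total = 86 + 10·log₁₀(7) = 86 + 8.451 = 94.45 dB.

94.5 dB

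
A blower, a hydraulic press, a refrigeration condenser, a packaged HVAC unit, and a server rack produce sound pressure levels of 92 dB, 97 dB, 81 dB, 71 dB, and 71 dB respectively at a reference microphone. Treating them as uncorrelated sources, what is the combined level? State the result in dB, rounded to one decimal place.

98.3 dB

Incoherent sources combine by intensity addition: L_total = 10·log₁₀(Σ 10^(L_i/10)).
Σ 10^(L/10) = 10^(92/10) + 10^(97/10) + 10^(81/10) + 10^(71/10) + 10^(71/10) = 6.748e+09.
L_total = 10·log₁₀(6.748e+09) = 98.29 dB.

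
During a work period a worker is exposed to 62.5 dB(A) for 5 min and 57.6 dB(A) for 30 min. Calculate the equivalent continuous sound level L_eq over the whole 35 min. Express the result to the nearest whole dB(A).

L_eq = 10·log₁₀[(1/T)·Σ tᵢ·10^(Lᵢ/10)] with T = 35 min.
Σ tᵢ·10^(Lᵢ/10) = 5·10^(62.5/10) + 30·10^(57.6/10) = 2.615e+07.
L_eq = 10·log₁₀(2.615e+07/35) = 58.73 dB(A).

59 dB(A)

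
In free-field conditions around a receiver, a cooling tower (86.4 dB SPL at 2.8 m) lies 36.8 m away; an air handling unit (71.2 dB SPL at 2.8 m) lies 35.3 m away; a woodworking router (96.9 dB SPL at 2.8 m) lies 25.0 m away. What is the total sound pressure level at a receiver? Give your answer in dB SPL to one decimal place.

Propagate each source to the receiver with L = L_ref − 20·log₁₀(r/r_ref), then add intensities.
cooling tower: 86.4 − 20·log₁₀(36.8/2.8) = 86.4 − 22.37 = 64.03 dB SPL.
air handling unit: 71.2 − 20·log₁₀(35.3/2.8) = 71.2 − 22.01 = 49.19 dB SPL.
woodworking router: 96.9 − 20·log₁₀(25.0/2.8) = 96.9 − 19.02 = 77.88 dB SPL.
Σ 10^(L/10) = 6.405e+07 → L_total = 10·log₁₀(6.405e+07) = 78.07 dB SPL.

78.1 dB SPL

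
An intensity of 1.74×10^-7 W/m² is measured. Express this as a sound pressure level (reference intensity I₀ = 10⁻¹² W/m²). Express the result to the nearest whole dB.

Dividing by I₀ shifts the exponent by 12: I/I₀ = 1.74×10^5.
L = 10·(0.2405 + 5) = 52.41 dB.

52 dB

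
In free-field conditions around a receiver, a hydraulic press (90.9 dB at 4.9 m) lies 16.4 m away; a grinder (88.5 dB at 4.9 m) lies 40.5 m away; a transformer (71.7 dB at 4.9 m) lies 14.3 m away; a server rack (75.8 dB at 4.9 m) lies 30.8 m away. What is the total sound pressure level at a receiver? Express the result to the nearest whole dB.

Propagate each source to the receiver with L = L_ref − 20·log₁₀(r/r_ref), then add intensities.
hydraulic press: 90.9 − 20·log₁₀(16.4/4.9) = 90.9 − 10.49 = 80.41 dB.
grinder: 88.5 − 20·log₁₀(40.5/4.9) = 88.5 − 18.35 = 70.15 dB.
transformer: 71.7 − 20·log₁₀(14.3/4.9) = 71.7 − 9.30 = 62.40 dB.
server rack: 75.8 − 20·log₁₀(30.8/4.9) = 75.8 − 15.97 = 59.83 dB.
Σ 10^(L/10) = 1.229e+08 → L_total = 10·log₁₀(1.229e+08) = 80.90 dB.

81 dB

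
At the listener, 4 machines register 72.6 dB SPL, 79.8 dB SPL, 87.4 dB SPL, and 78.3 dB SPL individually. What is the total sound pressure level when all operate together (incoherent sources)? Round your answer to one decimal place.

For uncorrelated sources the intensities add, so convert each level to linear form, sum, and take 10·log₁₀ of the total.
Σ 10^(L/10) = 10^(72.6/10) + 10^(79.8/10) + 10^(87.4/10) + 10^(78.3/10) = 7.308e+08.
L_total = 10·log₁₀(7.308e+08) = 88.64 dB SPL.

88.6 dB SPL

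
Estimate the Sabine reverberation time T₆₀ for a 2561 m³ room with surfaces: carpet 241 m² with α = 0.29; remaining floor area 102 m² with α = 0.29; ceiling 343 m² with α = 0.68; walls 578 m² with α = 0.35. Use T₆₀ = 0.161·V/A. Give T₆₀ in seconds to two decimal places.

Summing Sᵢαᵢ: 241·0.29 + 102·0.29 + 343·0.68 + 578·0.35 = 535.01 m².
T₆₀ = 0.161 × 2561 / 535.01 = 0.771 s.

0.77 s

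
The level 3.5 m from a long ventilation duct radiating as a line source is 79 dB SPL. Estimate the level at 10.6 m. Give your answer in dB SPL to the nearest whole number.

For a line source, L₂ = L₁ − 10·log₁₀(r₂/r₁).
L₂ = 79 − 10·log₁₀(10.6/3.5) = 79 − 4.812 = 74.19 dB SPL.

74 dB SPL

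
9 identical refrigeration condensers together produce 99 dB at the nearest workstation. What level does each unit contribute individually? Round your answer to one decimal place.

For N identical incoherent sources L_total = L₁ + 10·log₁₀ N, so L₁ = 99 − 10·log₁₀(9) = 99 − 9.542.

89.5 dB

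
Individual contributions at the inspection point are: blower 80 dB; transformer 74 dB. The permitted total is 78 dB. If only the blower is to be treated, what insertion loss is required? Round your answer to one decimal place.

4.2 dB

The untreated sources together contribute 10^(74/10) = 2.512e+07, i.e. 74.00 dB.
To meet 78 dB overall, the treated blower may contribute at most 10^(78/10) − 2.512e+07 = 3.798e+07, i.e. 75.80 dB.
Required insertion loss = 80 − 75.80 = 4.20 dB.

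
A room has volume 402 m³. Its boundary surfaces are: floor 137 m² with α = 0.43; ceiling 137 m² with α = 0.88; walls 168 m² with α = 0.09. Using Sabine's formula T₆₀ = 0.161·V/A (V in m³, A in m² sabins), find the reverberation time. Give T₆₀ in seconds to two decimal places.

Summing Sᵢαᵢ: 137·0.43 + 137·0.88 + 168·0.09 = 194.59 m².
T₆₀ = 0.161·V/A = 0.161·402/194.59 = 0.333 s.

0.33 s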